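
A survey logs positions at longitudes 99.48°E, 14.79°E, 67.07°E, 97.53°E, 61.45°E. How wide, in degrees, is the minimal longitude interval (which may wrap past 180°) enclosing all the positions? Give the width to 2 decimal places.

Sort the longitudes: +14.79°, +61.45°, +67.07°, +97.53°, +99.48°.
Eastward gaps between consecutive values (wrapping around): 46.66°, 5.62°, 30.46°, 1.95°, 275.31°.
Largest gap = 275.31° ⇒ minimal covering band is its complement: 360° − 275.31° = 84.69°.
Band runs from +14.79° eastward to +99.48°.

84.69°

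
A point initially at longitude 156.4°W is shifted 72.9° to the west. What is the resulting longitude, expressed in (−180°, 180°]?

Start at -156.4°; shift −72.9° → -229.3°.
-229.3° lies outside (−180°, 180°]; add 360° → +130.7°.

130.7°E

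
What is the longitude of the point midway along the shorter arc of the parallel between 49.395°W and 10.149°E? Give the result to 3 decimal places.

Signed shortest Δλ from -49.395° to +10.149° is +59.544°.
Midpoint longitude = -49.395° + (+59.544°)/2 = -49.395° + 29.772° = -19.623°.

19.623°W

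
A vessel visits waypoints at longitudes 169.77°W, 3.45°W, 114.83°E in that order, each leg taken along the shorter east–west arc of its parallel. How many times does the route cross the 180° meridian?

Leg 1: -169.77° → -3.45°, shortest Δλ = 166.32° (east) — does not cross 180°.
Leg 2: -3.45° → +114.83°, shortest Δλ = 118.28° (east) — does not cross 180°.
Total crossings: 0.

0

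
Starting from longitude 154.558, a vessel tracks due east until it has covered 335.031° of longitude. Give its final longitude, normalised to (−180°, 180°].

Start at +154.558°; shift +335.031° → +489.589°.
+489.589° lies outside (−180°, 180°]; subtract 360° → +129.589°.

+129.589°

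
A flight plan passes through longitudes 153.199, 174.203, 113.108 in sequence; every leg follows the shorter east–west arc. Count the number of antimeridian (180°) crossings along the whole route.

Leg 1: +153.199° → +174.203°, shortest Δλ = 21.004° (east) — does not cross 180°.
Leg 2: +174.203° → +113.108°, shortest Δλ = -61.095° (west) — does not cross 180°.
Total crossings: 0.

0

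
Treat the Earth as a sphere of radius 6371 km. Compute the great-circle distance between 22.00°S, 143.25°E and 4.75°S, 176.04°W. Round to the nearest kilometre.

4781 km

Δλ = -176.04 − 143.25 = -319.29°; wrapped into (−180°, 180°]: 40.71°.
Δφ = -4.75 − -22.00 = 17.25°.
a = sin²(Δφ/2) + cos φ₁ · cos φ₂ · sin²(Δλ/2) = 0.134284.
c = 2·atan2(√a, √(1−a)) = 0.75038 rad → d = 6371·c ≈ 4780.66 km.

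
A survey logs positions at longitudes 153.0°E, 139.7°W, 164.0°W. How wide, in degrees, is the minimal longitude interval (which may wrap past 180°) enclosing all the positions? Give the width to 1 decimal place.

67.3°

Sort the longitudes: -164.0°, -139.7°, +153.0°.
Eastward gaps between consecutive values (wrapping around): 24.3°, 292.7°, 43.0°.
Largest gap = 292.7° ⇒ minimal covering band is its complement: 360° − 292.7° = 67.3°.
Band runs from +153.0° eastward to -139.7°, crossing the antimeridian.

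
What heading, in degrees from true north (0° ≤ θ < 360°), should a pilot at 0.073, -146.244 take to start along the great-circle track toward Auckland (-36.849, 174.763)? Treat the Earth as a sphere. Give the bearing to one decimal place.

220.0°

Δλ = 174.763 − -146.244 = 321.007°; wrapped into (−180°, 180°]: -38.993°.
θ = atan2( sin Δλ · cos φ₂ , cos φ₁ · sin φ₂ − sin φ₁ · cos φ₂ · cos Δλ )
  = atan2(-0.50352, -0.60050) = -140.020° → normalised to [0°, 360°): 219.980°.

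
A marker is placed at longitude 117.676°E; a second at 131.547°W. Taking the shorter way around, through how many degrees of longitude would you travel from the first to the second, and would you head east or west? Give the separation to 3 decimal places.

110.777° east

Raw difference: -131.547 − 117.676 = -249.223°.
Normalise into (−180°, 180°]: -249.223° + 360° = 110.777°.
Positive ⇒ the second point lies to the east; separation 110.777°.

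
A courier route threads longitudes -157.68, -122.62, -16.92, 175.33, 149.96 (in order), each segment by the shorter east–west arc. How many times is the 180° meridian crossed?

Leg 1: -157.68° → -122.62°, shortest Δλ = 35.06° (east) — does not cross 180°.
Leg 2: -122.62° → -16.92°, shortest Δλ = 105.7° (east) — does not cross 180°.
Leg 3: -16.92° → +175.33°, shortest Δλ = -167.75° (west) — crosses 180°.
Leg 4: +175.33° → +149.96°, shortest Δλ = -25.37° (west) — does not cross 180°.
Total crossings: 1.

1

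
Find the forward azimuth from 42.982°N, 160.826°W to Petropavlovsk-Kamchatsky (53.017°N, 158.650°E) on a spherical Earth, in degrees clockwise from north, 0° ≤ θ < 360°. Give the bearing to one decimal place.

304.9°

Δλ = 158.650 − -160.826 = 319.476°; wrapped into (−180°, 180°]: -40.524°.
θ = atan2( sin Δλ · cos φ₂ , cos φ₁ · sin φ₂ − sin φ₁ · cos φ₂ · cos Δλ )
  = atan2(-0.39089, 0.27263) = -55.106° → normalised to [0°, 360°): 304.894°.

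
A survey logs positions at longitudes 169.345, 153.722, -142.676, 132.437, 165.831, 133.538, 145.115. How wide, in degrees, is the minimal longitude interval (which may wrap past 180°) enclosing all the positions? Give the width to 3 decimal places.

Sort the longitudes: -142.676°, +132.437°, +133.538°, +145.115°, +153.722°, +165.831°, +169.345°.
Eastward gaps between consecutive values (wrapping around): 275.113°, 1.101°, 11.577°, 8.607°, 12.109°, 3.514°, 47.979°.
Largest gap = 275.113° ⇒ minimal covering band is its complement: 360° − 275.113° = 84.887°.
Band runs from +132.437° eastward to -142.676°, crossing the antimeridian.

84.887°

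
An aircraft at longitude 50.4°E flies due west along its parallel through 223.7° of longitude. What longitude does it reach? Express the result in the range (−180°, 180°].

173.3°W

Start at +50.4°; shift −223.7° → -173.3°.
-173.3° already lies in (−180°, 180°].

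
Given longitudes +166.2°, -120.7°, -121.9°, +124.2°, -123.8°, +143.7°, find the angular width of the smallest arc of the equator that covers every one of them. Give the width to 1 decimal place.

115.1°

Sort the longitudes: -123.8°, -121.9°, -120.7°, +124.2°, +143.7°, +166.2°.
Eastward gaps between consecutive values (wrapping around): 1.9°, 1.2°, 244.9°, 19.5°, 22.5°, 70.0°.
Largest gap = 244.9° ⇒ minimal covering band is its complement: 360° − 244.9° = 115.1°.
Band runs from +124.2° eastward to -120.7°, crossing the antimeridian.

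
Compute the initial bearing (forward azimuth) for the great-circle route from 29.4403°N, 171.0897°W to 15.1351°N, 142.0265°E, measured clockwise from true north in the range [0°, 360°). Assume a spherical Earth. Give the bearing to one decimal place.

Δλ = 142.0265 − -171.0897 = 313.1162°; wrapped into (−180°, 180°]: -46.8838°.
θ = atan2( sin Δλ · cos φ₂ , cos φ₁ · sin φ₂ − sin φ₁ · cos φ₂ · cos Δλ )
  = atan2(-0.70465, -0.09691) = -97.831° → normalised to [0°, 360°): 262.169°.

262.2°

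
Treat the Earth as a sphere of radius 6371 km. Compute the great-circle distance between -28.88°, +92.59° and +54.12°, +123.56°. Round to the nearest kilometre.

Δλ = 123.56 − 92.59 = 30.97°.
Δφ = 54.12 − -28.88 = 83.00°.
a = sin²(Δφ/2) + cos φ₁ · cos φ₂ · sin²(Δλ/2) = 0.475647.
c = 2·atan2(√a, √(1−a)) = 1.52207 rad → d = 6371·c ≈ 9697.11 km.

9697 km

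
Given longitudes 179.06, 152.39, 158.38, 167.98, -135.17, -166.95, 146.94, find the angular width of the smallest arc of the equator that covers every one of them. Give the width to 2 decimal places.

77.89°

Sort the longitudes: -166.95°, -135.17°, +146.94°, +152.39°, +158.38°, +167.98°, +179.06°.
Eastward gaps between consecutive values (wrapping around): 31.78°, 282.11°, 5.45°, 5.99°, 9.60°, 11.08°, 13.99°.
Largest gap = 282.11° ⇒ minimal covering band is its complement: 360° − 282.11° = 77.89°.
Band runs from +146.94° eastward to -135.17°, crossing the antimeridian.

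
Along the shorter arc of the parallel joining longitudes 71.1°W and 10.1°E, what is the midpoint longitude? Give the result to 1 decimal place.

Signed shortest Δλ from -71.1° to +10.1° is +81.2°.
Midpoint longitude = -71.1° + (+81.2°)/2 = -71.1° + 40.6° = -30.5°.

30.5°W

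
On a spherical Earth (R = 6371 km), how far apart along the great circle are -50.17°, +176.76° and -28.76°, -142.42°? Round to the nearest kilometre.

4159 km

Δλ = -142.42 − 176.76 = -319.18°; wrapped into (−180°, 180°]: 40.82°.
Δφ = -28.76 − -50.17 = 21.41°.
a = sin²(Δφ/2) + cos φ₁ · cos φ₂ · sin²(Δλ/2) = 0.102792.
c = 2·atan2(√a, √(1−a)) = 0.65275 rad → d = 6371·c ≈ 4158.67 km.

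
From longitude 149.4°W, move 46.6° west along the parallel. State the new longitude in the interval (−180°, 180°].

164.0°E

Start at -149.4°; shift −46.6° → -196.0°.
-196.0° lies outside (−180°, 180°]; add 360° → +164.0°.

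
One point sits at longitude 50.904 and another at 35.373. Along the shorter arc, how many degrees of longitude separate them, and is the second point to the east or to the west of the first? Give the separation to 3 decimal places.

15.531° west

Raw difference: 35.373 − 50.904 = -15.531°.
Normalise into (−180°, 180°]: -15.531° stays -15.531°.
Negative ⇒ the second point lies to the west; separation 15.531°.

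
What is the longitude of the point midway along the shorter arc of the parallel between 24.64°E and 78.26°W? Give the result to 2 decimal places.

Signed shortest Δλ from +24.64° to -78.26° is -102.90°.
Midpoint longitude = +24.64° + (-102.90°)/2 = +24.64° − 51.45° = -26.81°.

26.81°W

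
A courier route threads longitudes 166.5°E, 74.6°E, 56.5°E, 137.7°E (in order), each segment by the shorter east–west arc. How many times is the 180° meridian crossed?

Leg 1: +166.5° → +74.6°, shortest Δλ = -91.9° (west) — does not cross 180°.
Leg 2: +74.6° → +56.5°, shortest Δλ = -18.1° (west) — does not cross 180°.
Leg 3: +56.5° → +137.7°, shortest Δλ = 81.2° (east) — does not cross 180°.
Total crossings: 0.

0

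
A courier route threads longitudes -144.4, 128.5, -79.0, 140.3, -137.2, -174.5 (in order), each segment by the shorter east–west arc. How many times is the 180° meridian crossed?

Leg 1: -144.4° → +128.5°, shortest Δλ = -87.1° (west) — crosses 180°.
Leg 2: +128.5° → -79.0°, shortest Δλ = 152.5° (east) — crosses 180°.
Leg 3: -79.0° → +140.3°, shortest Δλ = -140.7° (west) — crosses 180°.
Leg 4: +140.3° → -137.2°, shortest Δλ = 82.5° (east) — crosses 180°.
Leg 5: -137.2° → -174.5°, shortest Δλ = -37.3° (west) — does not cross 180°.
Total crossings: 4.

4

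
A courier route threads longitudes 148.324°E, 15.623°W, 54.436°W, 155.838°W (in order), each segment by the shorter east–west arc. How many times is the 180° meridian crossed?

0

Leg 1: +148.324° → -15.623°, shortest Δλ = -163.947° (west) — does not cross 180°.
Leg 2: -15.623° → -54.436°, shortest Δλ = -38.813° (west) — does not cross 180°.
Leg 3: -54.436° → -155.838°, shortest Δλ = -101.402° (west) — does not cross 180°.
Total crossings: 0.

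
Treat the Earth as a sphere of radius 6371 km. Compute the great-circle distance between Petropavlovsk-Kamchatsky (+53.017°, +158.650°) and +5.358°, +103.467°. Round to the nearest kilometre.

7270 km

Δλ = 103.467 − 158.650 = -55.183°.
Δφ = 5.358 − 53.017 = -47.659°.
a = sin²(Δφ/2) + cos φ₁ · cos φ₂ · sin²(Δλ/2) = 0.291717.
c = 2·atan2(√a, √(1−a)) = 1.14113 rad → d = 6371·c ≈ 7270.15 km.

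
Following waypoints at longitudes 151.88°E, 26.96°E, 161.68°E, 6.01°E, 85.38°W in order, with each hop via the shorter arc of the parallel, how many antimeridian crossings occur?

0

Leg 1: +151.88° → +26.96°, shortest Δλ = -124.92° (west) — does not cross 180°.
Leg 2: +26.96° → +161.68°, shortest Δλ = 134.72° (east) — does not cross 180°.
Leg 3: +161.68° → +6.01°, shortest Δλ = -155.67° (west) — does not cross 180°.
Leg 4: +6.01° → -85.38°, shortest Δλ = -91.39° (west) — does not cross 180°.
Total crossings: 0.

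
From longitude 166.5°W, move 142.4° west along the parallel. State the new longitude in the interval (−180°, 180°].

Start at -166.5°; shift −142.4° → -308.9°.
-308.9° lies outside (−180°, 180°]; add 360° → +51.1°.

51.1°E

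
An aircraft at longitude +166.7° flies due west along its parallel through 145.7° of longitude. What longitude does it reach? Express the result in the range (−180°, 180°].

+21.0°

Start at +166.7°; shift −145.7° → +21.0°.
+21.0° already lies in (−180°, 180°].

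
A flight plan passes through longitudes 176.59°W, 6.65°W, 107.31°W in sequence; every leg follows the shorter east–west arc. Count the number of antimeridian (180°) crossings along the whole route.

Leg 1: -176.59° → -6.65°, shortest Δλ = 169.94° (east) — does not cross 180°.
Leg 2: -6.65° → -107.31°, shortest Δλ = -100.66° (west) — does not cross 180°.
Total crossings: 0.

0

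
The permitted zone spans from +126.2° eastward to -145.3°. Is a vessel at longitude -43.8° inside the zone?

Band width going east from +126.2° to -145.3°: ((-145.3 − 126.2) mod 360) = 88.5°.
Offset of -43.8° east of the west edge: ((-43.8 − 126.2) mod 360) = 190.0°.
190.0° > 88.5° ⇒ outside.

No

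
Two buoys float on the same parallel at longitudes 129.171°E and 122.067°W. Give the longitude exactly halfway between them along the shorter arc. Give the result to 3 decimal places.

176.448°W

Signed shortest Δλ from +129.171° to -122.067° is +108.762°.
Midpoint longitude = +129.171° + (+108.762°)/2 = +129.171° + 54.381° = +183.552°.
Normalise into (−180°, 180°]: -176.448°.
(The naïve average (+129.171 + -122.067)/2 = 3.552° is on the wrong side of the globe.)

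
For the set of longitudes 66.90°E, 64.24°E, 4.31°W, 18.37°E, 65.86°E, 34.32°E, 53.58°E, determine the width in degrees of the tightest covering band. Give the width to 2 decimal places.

Sort the longitudes: -4.31°, +18.37°, +34.32°, +53.58°, +64.24°, +65.86°, +66.90°.
Eastward gaps between consecutive values (wrapping around): 22.68°, 15.95°, 19.26°, 10.66°, 1.62°, 1.04°, 288.79°.
Largest gap = 288.79° ⇒ minimal covering band is its complement: 360° − 288.79° = 71.21°.
Band runs from -4.31° eastward to +66.90°.

71.21°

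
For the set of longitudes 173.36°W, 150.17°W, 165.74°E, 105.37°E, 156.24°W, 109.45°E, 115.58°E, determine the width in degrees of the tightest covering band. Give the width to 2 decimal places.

104.46°

Sort the longitudes: -173.36°, -156.24°, -150.17°, +105.37°, +109.45°, +115.58°, +165.74°.
Eastward gaps between consecutive values (wrapping around): 17.12°, 6.07°, 255.54°, 4.08°, 6.13°, 50.16°, 20.90°.
Largest gap = 255.54° ⇒ minimal covering band is its complement: 360° − 255.54° = 104.46°.
Band runs from +105.37° eastward to -150.17°, crossing the antimeridian.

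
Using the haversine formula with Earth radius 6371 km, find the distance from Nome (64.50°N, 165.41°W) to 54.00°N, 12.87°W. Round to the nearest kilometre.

6630 km

Δλ = -12.87 − -165.41 = 152.54°.
Δφ = 54.00 − 64.50 = -10.50°.
a = sin²(Δφ/2) + cos φ₁ · cos φ₂ · sin²(Δλ/2) = 0.247166.
c = 2·atan2(√a, √(1−a)) = 1.04064 rad → d = 6371·c ≈ 6629.91 km.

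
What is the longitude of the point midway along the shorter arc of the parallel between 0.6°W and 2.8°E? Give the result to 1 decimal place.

1.1°E

Signed shortest Δλ from -0.6° to +2.8° is +3.4°.
Midpoint longitude = -0.6° + (+3.4°)/2 = -0.6° + 1.7° = +1.1°.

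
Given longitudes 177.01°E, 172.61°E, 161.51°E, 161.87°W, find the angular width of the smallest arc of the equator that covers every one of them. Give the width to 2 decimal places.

36.62°

Sort the longitudes: -161.87°, +161.51°, +172.61°, +177.01°.
Eastward gaps between consecutive values (wrapping around): 323.38°, 11.10°, 4.40°, 21.12°.
Largest gap = 323.38° ⇒ minimal covering band is its complement: 360° − 323.38° = 36.62°.
Band runs from +161.51° eastward to -161.87°, crossing the antimeridian.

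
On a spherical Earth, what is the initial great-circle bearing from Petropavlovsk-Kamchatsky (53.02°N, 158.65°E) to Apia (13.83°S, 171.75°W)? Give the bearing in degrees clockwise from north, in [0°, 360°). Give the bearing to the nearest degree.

150°

Δλ = -171.75 − 158.65 = -330.40°; wrapped into (−180°, 180°]: 29.60°.
θ = atan2( sin Δλ · cos φ₂ , cos φ₁ · sin φ₂ − sin φ₁ · cos φ₂ · cos Δλ )
  = atan2(0.47962, -0.81825) = 149.623° → normalised to [0°, 360°): 149.623°.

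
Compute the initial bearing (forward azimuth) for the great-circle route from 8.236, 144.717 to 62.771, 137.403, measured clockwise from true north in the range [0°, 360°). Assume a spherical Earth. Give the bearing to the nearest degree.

356°

Δλ = 137.403 − 144.717 = -7.314°.
θ = atan2( sin Δλ · cos φ₂ , cos φ₁ · sin φ₂ − sin φ₁ · cos φ₂ · cos Δλ )
  = atan2(-0.05825, 0.81500) = -4.088° → normalised to [0°, 360°): 355.912°.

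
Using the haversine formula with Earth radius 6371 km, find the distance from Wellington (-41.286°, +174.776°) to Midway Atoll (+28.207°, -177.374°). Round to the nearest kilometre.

Δλ = -177.374 − 174.776 = -352.150°; wrapped into (−180°, 180°]: 7.850°.
Δφ = 28.207 − -41.286 = 69.493°.
a = sin²(Δφ/2) + cos φ₁ · cos φ₂ · sin²(Δλ/2) = 0.327942.
c = 2·atan2(√a, √(1−a)) = 1.21950 rad → d = 6371·c ≈ 7769.43 km.

7769 km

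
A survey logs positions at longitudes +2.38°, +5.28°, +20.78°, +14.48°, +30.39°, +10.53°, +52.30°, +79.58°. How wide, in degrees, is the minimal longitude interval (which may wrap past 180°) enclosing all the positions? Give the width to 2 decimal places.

77.20°

Sort the longitudes: +2.38°, +5.28°, +10.53°, +14.48°, +20.78°, +30.39°, +52.30°, +79.58°.
Eastward gaps between consecutive values (wrapping around): 2.90°, 5.25°, 3.95°, 6.30°, 9.61°, 21.91°, 27.28°, 282.80°.
Largest gap = 282.80° ⇒ minimal covering band is its complement: 360° − 282.80° = 77.20°.
Band runs from +2.38° eastward to +79.58°.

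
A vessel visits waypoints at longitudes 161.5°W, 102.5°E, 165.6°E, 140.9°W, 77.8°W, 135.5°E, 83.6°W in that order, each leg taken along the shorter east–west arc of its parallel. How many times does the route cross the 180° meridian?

4

Leg 1: -161.5° → +102.5°, shortest Δλ = -96.0° (west) — crosses 180°.
Leg 2: +102.5° → +165.6°, shortest Δλ = 63.1° (east) — does not cross 180°.
Leg 3: +165.6° → -140.9°, shortest Δλ = 53.5° (east) — crosses 180°.
Leg 4: -140.9° → -77.8°, shortest Δλ = 63.1° (east) — does not cross 180°.
Leg 5: -77.8° → +135.5°, shortest Δλ = -146.7° (west) — crosses 180°.
Leg 6: +135.5° → -83.6°, shortest Δλ = 140.9° (east) — crosses 180°.
Total crossings: 4.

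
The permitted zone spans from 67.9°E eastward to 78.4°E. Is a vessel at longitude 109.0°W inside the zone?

No

Band width going east from +67.9° to +78.4°: ((78.4 − 67.9) mod 360) = 10.5°.
Offset of -109.0° east of the west edge: ((-109.0 − 67.9) mod 360) = 183.1°.
183.1° > 10.5° ⇒ outside.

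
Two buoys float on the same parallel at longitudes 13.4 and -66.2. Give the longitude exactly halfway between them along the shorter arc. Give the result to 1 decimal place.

-26.4°

Signed shortest Δλ from +13.4° to -66.2° is -79.6°.
Midpoint longitude = +13.4° + (-79.6°)/2 = +13.4° − 39.8° = -26.4°.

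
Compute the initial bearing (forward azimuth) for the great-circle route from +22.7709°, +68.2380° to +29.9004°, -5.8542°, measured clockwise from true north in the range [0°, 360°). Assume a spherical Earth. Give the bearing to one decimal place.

Δλ = -5.8542 − 68.2380 = -74.0922°.
θ = atan2( sin Δλ · cos φ₂ , cos φ₁ · sin φ₂ − sin φ₁ · cos φ₂ · cos Δλ )
  = atan2(-0.83369, 0.36768) = -66.202° → normalised to [0°, 360°): 293.798°.

293.8°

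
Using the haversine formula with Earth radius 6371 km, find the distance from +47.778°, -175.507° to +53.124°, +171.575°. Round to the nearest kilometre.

1088 km

Δλ = 171.575 − -175.507 = 347.082°; wrapped into (−180°, 180°]: -12.918°.
Δφ = 53.124 − 47.778 = 5.346°.
a = sin²(Δφ/2) + cos φ₁ · cos φ₂ · sin²(Δλ/2) = 0.007278.
c = 2·atan2(√a, √(1−a)) = 0.17083 rad → d = 6371·c ≈ 1088.35 km.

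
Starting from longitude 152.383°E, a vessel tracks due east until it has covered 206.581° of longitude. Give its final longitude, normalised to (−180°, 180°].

Start at +152.383°; shift +206.581° → +358.964°.
+358.964° lies outside (−180°, 180°]; subtract 360° → -1.036°.

1.036°W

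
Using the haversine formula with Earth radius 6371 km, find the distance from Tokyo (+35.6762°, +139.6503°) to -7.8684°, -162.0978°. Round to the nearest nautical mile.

Δλ = -162.0978 − 139.6503 = -301.7481°; wrapped into (−180°, 180°]: 58.2519°.
Δφ = -7.8684 − 35.6762 = -43.5446°.
a = sin²(Δφ/2) + cos φ₁ · cos φ₂ · sin²(Δλ/2) = 0.328215.
c = 2·atan2(√a, √(1−a)) = 1.22008 rad → d = 6371·c ≈ 7773.13 km ≈ 4197.15 nmi.

4197 nmi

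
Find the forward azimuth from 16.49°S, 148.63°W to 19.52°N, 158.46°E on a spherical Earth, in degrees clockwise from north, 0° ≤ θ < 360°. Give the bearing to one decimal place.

302.6°

Δλ = 158.46 − -148.63 = 307.09°; wrapped into (−180°, 180°]: -52.91°.
θ = atan2( sin Δλ · cos φ₂ , cos φ₁ · sin φ₂ − sin φ₁ · cos φ₂ · cos Δλ )
  = atan2(-0.75184, 0.48173) = -57.351° → normalised to [0°, 360°): 302.649°.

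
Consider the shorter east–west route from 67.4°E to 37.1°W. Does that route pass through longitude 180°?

Signed shortest Δλ = ((-37.1 − 67.4 + 180) mod 360) − 180 = -104.5°.
Going west by 104.5° from +67.4° reaches -37.1° without touching 180°.

No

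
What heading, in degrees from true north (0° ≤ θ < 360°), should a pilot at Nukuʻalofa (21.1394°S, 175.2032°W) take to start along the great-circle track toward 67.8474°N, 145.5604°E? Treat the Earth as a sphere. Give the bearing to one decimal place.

Δλ = 145.5604 − -175.2032 = 320.7636°; wrapped into (−180°, 180°]: -39.2364°.
θ = atan2( sin Δλ · cos φ₂ , cos φ₁ · sin φ₂ − sin φ₁ · cos φ₂ · cos Δλ )
  = atan2(-0.23851, 0.96918) = -13.825° → normalised to [0°, 360°): 346.175°.

346.2°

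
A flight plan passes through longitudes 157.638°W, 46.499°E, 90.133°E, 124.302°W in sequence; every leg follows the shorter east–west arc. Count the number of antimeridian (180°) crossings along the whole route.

Leg 1: -157.638° → +46.499°, shortest Δλ = -155.863° (west) — crosses 180°.
Leg 2: +46.499° → +90.133°, shortest Δλ = 43.634° (east) — does not cross 180°.
Leg 3: +90.133° → -124.302°, shortest Δλ = 145.565° (east) — crosses 180°.
Total crossings: 2.

2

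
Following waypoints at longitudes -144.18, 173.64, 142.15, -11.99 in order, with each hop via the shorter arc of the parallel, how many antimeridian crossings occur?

Leg 1: -144.18° → +173.64°, shortest Δλ = -42.18° (west) — crosses 180°.
Leg 2: +173.64° → +142.15°, shortest Δλ = -31.49° (west) — does not cross 180°.
Leg 3: +142.15° → -11.99°, shortest Δλ = -154.14° (west) — does not cross 180°.
Total crossings: 1.

1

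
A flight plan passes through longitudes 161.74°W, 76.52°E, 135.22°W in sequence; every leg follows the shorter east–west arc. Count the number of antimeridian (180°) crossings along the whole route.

2

Leg 1: -161.74° → +76.52°, shortest Δλ = -121.74° (west) — crosses 180°.
Leg 2: +76.52° → -135.22°, shortest Δλ = 148.26° (east) — crosses 180°.
Total crossings: 2.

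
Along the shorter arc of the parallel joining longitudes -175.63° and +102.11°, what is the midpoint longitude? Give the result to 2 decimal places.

Signed shortest Δλ from -175.63° to +102.11° is -82.26°.
Midpoint longitude = -175.63° + (-82.26°)/2 = -175.63° − 41.13° = -216.76°.
Normalise into (−180°, 180°]: +143.24°.
(The naïve average (-175.63 + +102.11)/2 = -36.76° is on the wrong side of the globe.)

+143.24°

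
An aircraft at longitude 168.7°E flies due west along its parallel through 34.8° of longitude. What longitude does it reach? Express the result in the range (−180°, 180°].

Start at +168.7°; shift −34.8° → +133.9°.
+133.9° already lies in (−180°, 180°].

133.9°E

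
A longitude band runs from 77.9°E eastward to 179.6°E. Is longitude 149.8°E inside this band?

Band width going east from +77.9° to +179.6°: ((179.6 − 77.9) mod 360) = 101.7°.
Offset of +149.8° east of the west edge: ((149.8 − 77.9) mod 360) = 71.9°.
71.9° ≤ 101.7° ⇒ inside.

Yes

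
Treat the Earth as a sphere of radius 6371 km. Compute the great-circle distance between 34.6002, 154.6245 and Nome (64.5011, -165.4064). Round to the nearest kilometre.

Δλ = -165.4064 − 154.6245 = -320.0309°; wrapped into (−180°, 180°]: 39.9691°.
Δφ = 64.5011 − 34.6002 = 29.9009°.
a = sin²(Δφ/2) + cos φ₁ · cos φ₂ · sin²(Δλ/2) = 0.107946.
c = 2·atan2(√a, √(1−a)) = 0.66954 rad → d = 6371·c ≈ 4265.63 km.

4266 km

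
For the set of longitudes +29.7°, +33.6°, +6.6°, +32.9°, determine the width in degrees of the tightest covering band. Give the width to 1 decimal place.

27.0°

Sort the longitudes: +6.6°, +29.7°, +32.9°, +33.6°.
Eastward gaps between consecutive values (wrapping around): 23.1°, 3.2°, 0.7°, 333.0°.
Largest gap = 333.0° ⇒ minimal covering band is its complement: 360° − 333.0° = 27.0°.
Band runs from +6.6° eastward to +33.6°.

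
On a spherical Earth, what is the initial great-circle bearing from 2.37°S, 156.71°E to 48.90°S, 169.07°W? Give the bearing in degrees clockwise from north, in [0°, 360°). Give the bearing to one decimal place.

153.2°

Δλ = -169.07 − 156.71 = -325.78°; wrapped into (−180°, 180°]: 34.22°.
θ = atan2( sin Δλ · cos φ₂ , cos φ₁ · sin φ₂ − sin φ₁ · cos φ₂ · cos Δλ )
  = atan2(0.36969, -0.73044) = 153.155° → normalised to [0°, 360°): 153.155°.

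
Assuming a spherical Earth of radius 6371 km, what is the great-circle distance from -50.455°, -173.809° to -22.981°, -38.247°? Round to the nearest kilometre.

10758 km

Δλ = -38.247 − -173.809 = 135.562°.
Δφ = -22.981 − -50.455 = 27.474°.
a = sin²(Δφ/2) + cos φ₁ · cos φ₂ · sin²(Δλ/2) = 0.558726.
c = 2·atan2(√a, √(1−a)) = 1.68852 rad → d = 6371·c ≈ 10757.56 km.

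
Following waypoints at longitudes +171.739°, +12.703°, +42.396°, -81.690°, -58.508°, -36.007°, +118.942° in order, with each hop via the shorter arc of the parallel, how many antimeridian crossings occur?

Leg 1: +171.739° → +12.703°, shortest Δλ = -159.036° (west) — does not cross 180°.
Leg 2: +12.703° → +42.396°, shortest Δλ = 29.693° (east) — does not cross 180°.
Leg 3: +42.396° → -81.690°, shortest Δλ = -124.086° (west) — does not cross 180°.
Leg 4: -81.690° → -58.508°, shortest Δλ = 23.182° (east) — does not cross 180°.
Leg 5: -58.508° → -36.007°, shortest Δλ = 22.501° (east) — does not cross 180°.
Leg 6: -36.007° → +118.942°, shortest Δλ = 154.949° (east) — does not cross 180°.
Total crossings: 0.

0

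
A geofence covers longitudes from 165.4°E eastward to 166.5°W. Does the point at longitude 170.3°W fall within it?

Yes

Band width going east from +165.4° to -166.5°: ((-166.5 − 165.4) mod 360) = 28.1°.
Offset of -170.3° east of the west edge: ((-170.3 − 165.4) mod 360) = 24.3°.
24.3° ≤ 28.1° ⇒ inside.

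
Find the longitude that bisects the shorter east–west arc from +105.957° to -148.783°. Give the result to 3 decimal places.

Signed shortest Δλ from +105.957° to -148.783° is +105.260°.
Midpoint longitude = +105.957° + (+105.260°)/2 = +105.957° + 52.630° = +158.587°.
(The naïve average (+105.957 + -148.783)/2 = -21.413° is on the wrong side of the globe.)

+158.587°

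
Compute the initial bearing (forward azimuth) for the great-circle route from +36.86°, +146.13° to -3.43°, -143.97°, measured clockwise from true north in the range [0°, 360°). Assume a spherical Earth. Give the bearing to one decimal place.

Δλ = -143.97 − 146.13 = -290.10°; wrapped into (−180°, 180°]: 69.90°.
θ = atan2( sin Δλ · cos φ₂ , cos φ₁ · sin φ₂ − sin φ₁ · cos φ₂ · cos Δλ )
  = atan2(0.93741, -0.25365) = 105.141° → normalised to [0°, 360°): 105.141°.

105.1°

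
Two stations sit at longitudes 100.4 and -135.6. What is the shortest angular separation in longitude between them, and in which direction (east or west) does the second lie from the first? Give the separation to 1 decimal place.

124.0° east

Raw difference: -135.6 − 100.4 = -236.0°.
Normalise into (−180°, 180°]: -236.0° + 360° = 124.0°.
Positive ⇒ the second point lies to the east; separation 124.0°.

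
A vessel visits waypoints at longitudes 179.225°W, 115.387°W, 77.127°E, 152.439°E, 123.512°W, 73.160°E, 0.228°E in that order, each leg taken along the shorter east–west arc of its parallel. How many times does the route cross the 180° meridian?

Leg 1: -179.225° → -115.387°, shortest Δλ = 63.838° (east) — does not cross 180°.
Leg 2: -115.387° → +77.127°, shortest Δλ = -167.486° (west) — crosses 180°.
Leg 3: +77.127° → +152.439°, shortest Δλ = 75.312° (east) — does not cross 180°.
Leg 4: +152.439° → -123.512°, shortest Δλ = 84.049° (east) — crosses 180°.
Leg 5: -123.512° → +73.160°, shortest Δλ = -163.328° (west) — crosses 180°.
Leg 6: +73.160° → +0.228°, shortest Δλ = -72.932° (west) — does not cross 180°.
Total crossings: 3.

3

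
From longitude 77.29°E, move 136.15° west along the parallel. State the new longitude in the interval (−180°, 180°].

58.86°W

Start at +77.29°; shift −136.15° → -58.86°.
-58.86° already lies in (−180°, 180°].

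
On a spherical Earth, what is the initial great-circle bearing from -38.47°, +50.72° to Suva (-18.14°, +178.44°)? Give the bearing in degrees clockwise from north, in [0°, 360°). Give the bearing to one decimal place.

128.8°

Δλ = 178.44 − 50.72 = 127.72°.
θ = atan2( sin Δλ · cos φ₂ , cos φ₁ · sin φ₂ − sin φ₁ · cos φ₂ · cos Δλ )
  = atan2(0.75170, -0.60545) = 128.849° → normalised to [0°, 360°): 128.849°.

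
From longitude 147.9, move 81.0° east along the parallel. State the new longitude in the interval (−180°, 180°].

-131.1°

Start at +147.9°; shift +81.0° → +228.9°.
+228.9° lies outside (−180°, 180°]; subtract 360° → -131.1°.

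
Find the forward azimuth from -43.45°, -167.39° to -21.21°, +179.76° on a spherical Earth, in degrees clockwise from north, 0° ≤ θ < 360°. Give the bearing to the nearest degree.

330°

Δλ = 179.76 − -167.39 = 347.15°; wrapped into (−180°, 180°]: -12.85°.
θ = atan2( sin Δλ · cos φ₂ , cos φ₁ · sin φ₂ − sin φ₁ · cos φ₂ · cos Δλ )
  = atan2(-0.20733, 0.36243) = -29.772° → normalised to [0°, 360°): 330.228°.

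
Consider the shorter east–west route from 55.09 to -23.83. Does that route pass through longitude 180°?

No

Signed shortest Δλ = ((-23.83 − 55.09 + 180) mod 360) − 180 = -78.92°.
Going west by 78.92° from +55.09° reaches -23.83° without touching 180°.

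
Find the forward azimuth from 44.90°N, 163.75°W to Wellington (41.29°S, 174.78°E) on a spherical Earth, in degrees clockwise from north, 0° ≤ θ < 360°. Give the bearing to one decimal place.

Δλ = 174.78 − -163.75 = 338.53°; wrapped into (−180°, 180°]: -21.47°.
θ = atan2( sin Δλ · cos φ₂ , cos φ₁ · sin φ₂ − sin φ₁ · cos φ₂ · cos Δλ )
  = atan2(-0.27502, -0.96099) = -164.030° → normalised to [0°, 360°): 195.970°.

196.0°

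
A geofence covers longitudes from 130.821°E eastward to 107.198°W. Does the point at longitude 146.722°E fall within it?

Yes

Band width going east from +130.821° to -107.198°: ((-107.198 − 130.821) mod 360) = 121.981°.
Offset of +146.722° east of the west edge: ((146.722 − 130.821) mod 360) = 15.901°.
15.901° ≤ 121.981° ⇒ inside.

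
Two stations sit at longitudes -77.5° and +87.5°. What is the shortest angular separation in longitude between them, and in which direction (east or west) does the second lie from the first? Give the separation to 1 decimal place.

165.0° east

Raw difference: 87.5 − -77.5 = 165.0°.
Normalise into (−180°, 180°]: 165.0° stays 165.0°.
Positive ⇒ the second point lies to the east; separation 165.0°.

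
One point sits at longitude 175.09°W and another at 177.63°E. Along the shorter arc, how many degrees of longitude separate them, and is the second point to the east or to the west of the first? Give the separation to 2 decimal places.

Raw difference: 177.63 − -175.09 = 352.72°.
Normalise into (−180°, 180°]: 352.72° − 360° = -7.28°.
Negative ⇒ the second point lies to the west; separation 7.28°.

7.28° west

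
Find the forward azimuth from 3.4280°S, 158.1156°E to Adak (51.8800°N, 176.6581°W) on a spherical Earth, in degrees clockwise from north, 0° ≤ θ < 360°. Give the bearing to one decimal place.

Δλ = -176.6581 − 158.1156 = -334.7737°; wrapped into (−180°, 180°]: 25.2263°.
θ = atan2( sin Δλ · cos φ₂ , cos φ₁ · sin φ₂ − sin φ₁ · cos φ₂ · cos Δλ )
  = atan2(0.26309, 0.81870) = 17.815° → normalised to [0°, 360°): 17.815°.

17.8°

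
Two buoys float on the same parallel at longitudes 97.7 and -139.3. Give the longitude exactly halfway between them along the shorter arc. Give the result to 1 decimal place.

+159.2°

Signed shortest Δλ from +97.7° to -139.3° is +123.0°.
Midpoint longitude = +97.7° + (+123.0°)/2 = +97.7° + 61.5° = +159.2°.
(The naïve average (+97.7 + -139.3)/2 = -20.8° is on the wrong side of the globe.)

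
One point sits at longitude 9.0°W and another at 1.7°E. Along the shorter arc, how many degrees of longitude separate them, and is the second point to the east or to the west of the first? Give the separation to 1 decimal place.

Raw difference: 1.7 − -9.0 = 10.7°.
Normalise into (−180°, 180°]: 10.7° stays 10.7°.
Positive ⇒ the second point lies to the east; separation 10.7°.

10.7° east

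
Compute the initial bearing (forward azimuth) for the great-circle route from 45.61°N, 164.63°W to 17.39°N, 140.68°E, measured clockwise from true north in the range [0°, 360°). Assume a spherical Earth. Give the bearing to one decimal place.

Δλ = 140.68 − -164.63 = 305.31°; wrapped into (−180°, 180°]: -54.69°.
θ = atan2( sin Δλ · cos φ₂ , cos φ₁ · sin φ₂ − sin φ₁ · cos φ₂ · cos Δλ )
  = atan2(-0.77874, -0.18508) = -103.369° → normalised to [0°, 360°): 256.631°.

256.6°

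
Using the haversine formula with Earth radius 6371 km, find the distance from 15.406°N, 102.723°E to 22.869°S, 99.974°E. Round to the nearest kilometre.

4266 km

Δλ = 99.974 − 102.723 = -2.749°.
Δφ = -22.869 − 15.406 = -38.275°.
a = sin²(Δφ/2) + cos φ₁ · cos φ₂ · sin²(Δλ/2) = 0.107988.
c = 2·atan2(√a, √(1−a)) = 0.66967 rad → d = 6371·c ≈ 4266.49 km.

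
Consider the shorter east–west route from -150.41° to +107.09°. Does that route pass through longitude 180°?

Yes

Naïve |107.09 − -150.41| = 257.5° > 180°, so the shorter arc goes the other way round — across 180°.
Signed shortest Δλ = ((107.09 − -150.41 + 180) mod 360) − 180 = -102.5°.
Going west by 102.5° from -150.41° passes through 180° before reaching +107.09°.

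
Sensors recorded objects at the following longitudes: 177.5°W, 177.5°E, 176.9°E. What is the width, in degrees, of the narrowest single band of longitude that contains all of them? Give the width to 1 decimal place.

5.6°

Sort the longitudes: -177.5°, +176.9°, +177.5°.
Eastward gaps between consecutive values (wrapping around): 354.4°, 0.6°, 5.0°.
Largest gap = 354.4° ⇒ minimal covering band is its complement: 360° − 354.4° = 5.6°.
Band runs from +176.9° eastward to -177.5°, crossing the antimeridian.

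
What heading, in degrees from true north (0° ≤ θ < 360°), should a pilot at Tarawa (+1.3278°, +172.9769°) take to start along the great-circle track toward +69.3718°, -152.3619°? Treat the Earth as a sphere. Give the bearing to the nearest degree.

12°

Δλ = -152.3619 − 172.9769 = -325.3388°; wrapped into (−180°, 180°]: 34.6612°.
θ = atan2( sin Δλ · cos φ₂ , cos φ₁ · sin φ₂ − sin φ₁ · cos φ₂ · cos Δλ )
  = atan2(0.20036, 0.92892) = 12.172° → normalised to [0°, 360°): 12.172°.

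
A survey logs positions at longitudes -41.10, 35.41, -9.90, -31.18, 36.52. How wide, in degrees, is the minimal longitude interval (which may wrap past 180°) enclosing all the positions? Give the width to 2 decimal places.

Sort the longitudes: -41.10°, -31.18°, -9.90°, +35.41°, +36.52°.
Eastward gaps between consecutive values (wrapping around): 9.92°, 21.28°, 45.31°, 1.11°, 282.38°.
Largest gap = 282.38° ⇒ minimal covering band is its complement: 360° − 282.38° = 77.62°.
Band runs from -41.10° eastward to +36.52°.

77.62°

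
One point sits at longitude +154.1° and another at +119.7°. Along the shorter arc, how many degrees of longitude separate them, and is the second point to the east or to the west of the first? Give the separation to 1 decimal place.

Raw difference: 119.7 − 154.1 = -34.4°.
Normalise into (−180°, 180°]: -34.4° stays -34.4°.
Negative ⇒ the second point lies to the west; separation 34.4°.

34.4° west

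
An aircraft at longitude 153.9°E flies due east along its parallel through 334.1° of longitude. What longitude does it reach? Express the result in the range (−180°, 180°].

128.0°E

Start at +153.9°; shift +334.1° → +488.0°.
+488.0° lies outside (−180°, 180°]; subtract 360° → +128.0°.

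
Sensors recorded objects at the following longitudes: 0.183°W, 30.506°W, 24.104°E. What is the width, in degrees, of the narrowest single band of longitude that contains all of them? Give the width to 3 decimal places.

54.610°

Sort the longitudes: -30.506°, -0.183°, +24.104°.
Eastward gaps between consecutive values (wrapping around): 30.323°, 24.287°, 305.390°.
Largest gap = 305.390° ⇒ minimal covering band is its complement: 360° − 305.390° = 54.610°.
Band runs from -30.506° eastward to +24.104°.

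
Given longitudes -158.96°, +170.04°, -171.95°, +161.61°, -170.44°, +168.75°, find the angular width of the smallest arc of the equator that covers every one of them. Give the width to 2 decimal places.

Sort the longitudes: -171.95°, -170.44°, -158.96°, +161.61°, +168.75°, +170.04°.
Eastward gaps between consecutive values (wrapping around): 1.51°, 11.48°, 320.57°, 7.14°, 1.29°, 18.01°.
Largest gap = 320.57° ⇒ minimal covering band is its complement: 360° − 320.57° = 39.43°.
Band runs from +161.61° eastward to -158.96°, crossing the antimeridian.

39.43°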